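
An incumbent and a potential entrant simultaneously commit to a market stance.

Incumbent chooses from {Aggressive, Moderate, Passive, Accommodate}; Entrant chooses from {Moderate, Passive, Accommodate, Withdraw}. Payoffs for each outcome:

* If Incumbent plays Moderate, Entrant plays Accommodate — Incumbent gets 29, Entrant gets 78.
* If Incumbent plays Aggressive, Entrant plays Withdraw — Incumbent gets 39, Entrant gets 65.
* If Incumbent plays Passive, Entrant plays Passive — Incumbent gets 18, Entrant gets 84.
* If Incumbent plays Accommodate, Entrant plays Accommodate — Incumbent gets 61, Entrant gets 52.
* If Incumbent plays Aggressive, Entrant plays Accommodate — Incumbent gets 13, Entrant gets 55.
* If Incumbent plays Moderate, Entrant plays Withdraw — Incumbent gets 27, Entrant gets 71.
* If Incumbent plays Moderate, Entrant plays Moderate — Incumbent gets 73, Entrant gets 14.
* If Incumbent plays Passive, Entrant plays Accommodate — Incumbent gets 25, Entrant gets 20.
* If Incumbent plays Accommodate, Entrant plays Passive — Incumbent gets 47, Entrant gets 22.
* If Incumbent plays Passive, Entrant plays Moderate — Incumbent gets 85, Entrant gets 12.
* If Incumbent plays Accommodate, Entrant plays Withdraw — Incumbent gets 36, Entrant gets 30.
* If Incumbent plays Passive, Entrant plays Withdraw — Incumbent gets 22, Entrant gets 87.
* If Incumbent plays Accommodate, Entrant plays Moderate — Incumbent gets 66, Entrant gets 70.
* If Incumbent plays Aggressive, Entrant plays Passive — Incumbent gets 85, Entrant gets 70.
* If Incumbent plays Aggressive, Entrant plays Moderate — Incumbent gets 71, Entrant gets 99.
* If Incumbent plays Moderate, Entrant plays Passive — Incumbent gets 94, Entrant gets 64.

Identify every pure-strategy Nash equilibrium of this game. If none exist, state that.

none

Incumbent against Moderate: payoffs 71, 73, 85, 66 → best response Passive.
Incumbent against Passive: payoffs 85, 94, 18, 47 → best response Moderate.
Incumbent against Accommodate: payoffs 13, 29, 25, 61 → best response Accommodate.
Incumbent against Withdraw: payoffs 39, 27, 22, 36 → best response Aggressive.
Entrant against Aggressive: payoffs 99, 70, 55, 65 → best response Moderate.
Entrant against Moderate: payoffs 14, 64, 78, 71 → best response Accommodate.
Entrant against Passive: payoffs 12, 84, 20, 87 → best response Withdraw.
Entrant against Accommodate: payoffs 70, 22, 52, 30 → best response Moderate.
No profile is a mutual best response for all players.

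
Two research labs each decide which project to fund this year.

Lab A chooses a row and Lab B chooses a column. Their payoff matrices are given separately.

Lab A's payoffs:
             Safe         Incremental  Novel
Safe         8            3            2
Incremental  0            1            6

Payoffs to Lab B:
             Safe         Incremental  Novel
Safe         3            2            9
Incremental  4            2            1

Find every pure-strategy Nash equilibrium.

Lab A against Safe: payoffs 8, 0 → best response Safe.
Lab A against Incremental: payoffs 3, 1 → best response Safe.
Lab A against Novel: payoffs 2, 6 → best response Incremental.
Lab B against Safe: payoffs 3, 2, 9 → best response Novel.
Lab B against Incremental: payoffs 4, 2, 1 → best response Safe.
No profile is a mutual best response for all players.

none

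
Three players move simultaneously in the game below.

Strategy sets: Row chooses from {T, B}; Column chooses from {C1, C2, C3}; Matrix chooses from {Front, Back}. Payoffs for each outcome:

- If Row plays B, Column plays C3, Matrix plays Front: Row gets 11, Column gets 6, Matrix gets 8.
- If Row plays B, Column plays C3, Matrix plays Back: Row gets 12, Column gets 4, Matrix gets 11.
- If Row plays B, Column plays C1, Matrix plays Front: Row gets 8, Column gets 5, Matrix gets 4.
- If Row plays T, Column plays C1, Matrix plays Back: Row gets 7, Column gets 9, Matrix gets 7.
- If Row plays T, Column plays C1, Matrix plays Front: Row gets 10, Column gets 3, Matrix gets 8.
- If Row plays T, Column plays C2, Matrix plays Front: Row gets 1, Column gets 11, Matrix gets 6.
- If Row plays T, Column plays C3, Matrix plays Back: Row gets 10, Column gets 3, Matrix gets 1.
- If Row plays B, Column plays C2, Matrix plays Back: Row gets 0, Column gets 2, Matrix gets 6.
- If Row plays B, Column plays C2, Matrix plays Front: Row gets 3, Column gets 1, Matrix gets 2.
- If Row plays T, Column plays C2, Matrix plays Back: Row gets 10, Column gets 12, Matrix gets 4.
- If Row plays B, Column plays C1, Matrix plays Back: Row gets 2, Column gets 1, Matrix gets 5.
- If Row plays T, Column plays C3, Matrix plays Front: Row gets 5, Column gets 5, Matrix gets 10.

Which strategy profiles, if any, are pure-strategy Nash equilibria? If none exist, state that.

(B, C3, Back)

(T, C1, Front): Column can switch to C2 (3 → 11). Not NE.
(T, C1, Back): Column can switch to C2 (9 → 12). Not NE.
(T, C2, Front): Row can switch to B (1 → 3). Not NE.
(T, C2, Back): Matrix can switch to Front (4 → 6). Not NE.
(T, C3, Front): Row can switch to B (5 → 11). Not NE.
(T, C3, Back): Row can switch to B (10 → 12). Not NE.
(B, C3, Back): Row gets 12, best alternative 10; Column gets 4, best alternative 2; Matrix gets 11, best alternative 8. No profitable deviation — NE.
(The remaining 5 profiles each have a profitable deviation by the same check.)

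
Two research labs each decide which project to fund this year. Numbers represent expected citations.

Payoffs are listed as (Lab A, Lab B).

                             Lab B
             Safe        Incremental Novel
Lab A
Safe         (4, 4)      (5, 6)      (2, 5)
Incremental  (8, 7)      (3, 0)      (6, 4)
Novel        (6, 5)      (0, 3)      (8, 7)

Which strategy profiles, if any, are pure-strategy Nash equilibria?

(Safe, Incremental), (Incremental, Safe), (Novel, Novel)

Lab A against Safe: payoffs 4, 8, 6 → best response Incremental.
Lab A against Incremental: payoffs 5, 3, 0 → best response Safe.
Lab A against Novel: payoffs 2, 6, 8 → best response Novel.
Lab B against Safe: payoffs 4, 6, 5 → best response Incremental.
Lab B against Incremental: payoffs 7, 0, 4 → best response Safe.
Lab B against Novel: payoffs 5, 3, 7 → best response Novel.
Mutual best responses: (Safe, Incremental); (Incremental, Safe); (Novel, Novel).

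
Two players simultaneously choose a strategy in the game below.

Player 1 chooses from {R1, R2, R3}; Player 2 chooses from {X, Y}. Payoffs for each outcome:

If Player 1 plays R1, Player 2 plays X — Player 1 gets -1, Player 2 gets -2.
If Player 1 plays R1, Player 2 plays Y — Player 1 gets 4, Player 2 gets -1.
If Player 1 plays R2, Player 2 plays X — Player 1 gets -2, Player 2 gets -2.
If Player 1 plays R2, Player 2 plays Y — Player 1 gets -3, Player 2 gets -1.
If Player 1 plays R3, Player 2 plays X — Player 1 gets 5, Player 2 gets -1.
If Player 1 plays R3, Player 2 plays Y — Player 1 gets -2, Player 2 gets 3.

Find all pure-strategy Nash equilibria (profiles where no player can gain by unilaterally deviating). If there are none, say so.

Player 1 against X: payoffs -1, -2, 5 → best response R3.
Player 1 against Y: payoffs 4, -3, -2 → best response R1.
Player 2 against R1: payoffs -2, -1 → best response Y.
Player 2 against R2: payoffs -2, -1 → best response Y.
Player 2 against R3: payoffs -1, 3 → best response Y.
Mutual best responses: (R1, Y).

(R1, Y)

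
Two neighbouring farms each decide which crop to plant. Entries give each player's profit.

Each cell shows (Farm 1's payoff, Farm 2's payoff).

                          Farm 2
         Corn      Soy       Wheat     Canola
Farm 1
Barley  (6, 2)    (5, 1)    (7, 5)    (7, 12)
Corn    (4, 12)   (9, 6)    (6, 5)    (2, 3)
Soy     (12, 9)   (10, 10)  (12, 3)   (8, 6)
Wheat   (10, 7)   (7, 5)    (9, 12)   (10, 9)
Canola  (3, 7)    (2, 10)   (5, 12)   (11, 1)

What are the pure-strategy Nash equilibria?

(Barley, Corn): Farm 1 can switch to Soy (6 → 12). Not NE.
(Barley, Soy): Farm 1 can switch to Corn (5 → 9). Not NE.
(Barley, Wheat): Farm 1 can switch to Soy (7 → 12). Not NE.
(Barley, Canola): Farm 1 can switch to Soy (7 → 8). Not NE.
(Corn, Corn): Farm 1 can switch to Barley (4 → 6). Not NE.
(Corn, Soy): Farm 1 can switch to Soy (9 → 10). Not NE.
(Corn, Wheat): Farm 1 can switch to Barley (6 → 7). Not NE.
(Corn, Canola): Farm 1 can switch to Barley (2 → 7). Not NE.
(Soy, Corn): Farm 2 can switch to Soy (9 → 10). Not NE.
(Soy, Soy): Farm 1 gets 10, best alternative 9; Farm 2 gets 10, best alternative 9. No profitable deviation — NE.
(Soy, Wheat): Farm 2 can switch to Corn (3 → 9). Not NE.
(The remaining 9 profiles each have a profitable deviation by the same check.)

Pure NE: (Soy, Soy)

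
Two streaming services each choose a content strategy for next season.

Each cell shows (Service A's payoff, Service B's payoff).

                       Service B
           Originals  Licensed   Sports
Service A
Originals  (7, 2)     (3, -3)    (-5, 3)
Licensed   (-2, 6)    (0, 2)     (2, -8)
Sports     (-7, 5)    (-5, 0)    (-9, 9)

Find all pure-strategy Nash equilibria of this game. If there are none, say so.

This game has no pure Nash equilibrium.

For each player, find the best response to each opponent profile; mutual best responses are the pure NE.
Service A against Originals: payoffs 7, -2, -7 → best response Originals.
Service A against Licensed: payoffs 3, 0, -5 → best response Originals.
Service A against Sports: payoffs -5, 2, -9 → best response Licensed.
Service B against Originals: payoffs 2, -3, 3 → best response Sports.
Service B against Licensed: payoffs 6, 2, -8 → best response Originals.
Service B against Sports: payoffs 5, 0, 9 → best response Sports.
No profile is a mutual best response for all players.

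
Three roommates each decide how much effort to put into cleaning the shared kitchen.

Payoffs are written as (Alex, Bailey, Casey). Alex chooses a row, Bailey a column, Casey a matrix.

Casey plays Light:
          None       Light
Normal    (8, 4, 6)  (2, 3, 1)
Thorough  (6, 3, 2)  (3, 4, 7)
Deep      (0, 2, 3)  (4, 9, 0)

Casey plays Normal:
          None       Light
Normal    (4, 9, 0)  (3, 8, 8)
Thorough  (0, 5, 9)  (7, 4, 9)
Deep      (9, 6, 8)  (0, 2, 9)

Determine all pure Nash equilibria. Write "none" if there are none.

Alex against (None, Light): payoffs 8, 6, 0 → best response Normal.
Alex against (None, Normal): payoffs 4, 0, 9 → best response Deep.
Alex against (Light, Light): payoffs 2, 3, 4 → best response Deep.
Alex against (Light, Normal): payoffs 3, 7, 0 → best response Thorough.
Bailey against (Normal, Light): payoffs 4, 3 → best response None.
Bailey against (Normal, Normal): payoffs 9, 8 → best response None.
Bailey against (Thorough, Light): payoffs 3, 4 → best response Light.
Bailey against (Thorough, Normal): payoffs 5, 4 → best response None.
Bailey against (Deep, Light): payoffs 2, 9 → best response Light.
Bailey against (Deep, Normal): payoffs 6, 2 → best response None.
Casey against (Normal, None): payoffs 6, 0 → best response Light.
Casey against (Normal, Light): payoffs 1, 8 → best response Normal.
Casey against (Thorough, None): payoffs 2, 9 → best response Normal.
Casey against (Thorough, Light): payoffs 7, 9 → best response Normal.
Casey against (Deep, None): payoffs 3, 8 → best response Normal.
Casey against (Deep, Light): payoffs 0, 9 → best response Normal.
Mutual best responses: (Normal, None, Light); (Deep, None, Normal).

(Normal, None, Light); (Deep, None, Normal)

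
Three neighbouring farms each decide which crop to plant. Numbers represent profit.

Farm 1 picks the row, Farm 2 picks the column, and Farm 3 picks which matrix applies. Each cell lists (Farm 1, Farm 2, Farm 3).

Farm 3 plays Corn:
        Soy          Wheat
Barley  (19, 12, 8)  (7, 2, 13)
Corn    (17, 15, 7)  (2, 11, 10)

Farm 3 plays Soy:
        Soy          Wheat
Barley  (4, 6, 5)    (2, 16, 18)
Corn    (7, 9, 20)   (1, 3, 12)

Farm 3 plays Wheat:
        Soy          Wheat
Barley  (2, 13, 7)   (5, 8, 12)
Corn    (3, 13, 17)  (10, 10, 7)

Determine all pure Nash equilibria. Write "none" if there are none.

(Barley, Soy, Corn): Farm 1 gets 19, best alternative 17; Farm 2 gets 12, best alternative 2; Farm 3 gets 8, best alternative 7. No profitable deviation — NE.
(Barley, Soy, Soy): Farm 1 can switch to Corn (4 → 7). Not NE.
(Barley, Soy, Wheat): Farm 1 can switch to Corn (2 → 3). Not NE.
(Barley, Wheat, Corn): Farm 2 can switch to Soy (2 → 12). Not NE.
(Barley, Wheat, Soy): Farm 1 gets 2, best alternative 1; Farm 2 gets 16, best alternative 6; Farm 3 gets 18, best alternative 13. No profitable deviation — NE.
(Barley, Wheat, Wheat): Farm 1 can switch to Corn (5 → 10). Not NE.
(Corn, Soy, Corn): Farm 1 can switch to Barley (17 → 19). Not NE.
(Corn, Soy, Soy): Farm 1 gets 7, best alternative 4; Farm 2 gets 9, best alternative 3; Farm 3 gets 20, best alternative 17. No profitable deviation — NE.
(Corn, Soy, Wheat): Farm 3 can switch to Soy (17 → 20). Not NE.
(Corn, Wheat, Corn): Farm 1 can switch to Barley (2 → 7). Not NE.
(Corn, Wheat, Soy): Farm 1 can switch to Barley (1 → 2). Not NE.
(Corn, Wheat, Wheat): Farm 2 can switch to Soy (10 → 13). Not NE.

Pure-strategy Nash equilibria: (Barley, Soy, Corn); (Barley, Wheat, Soy); (Corn, Soy, Soy)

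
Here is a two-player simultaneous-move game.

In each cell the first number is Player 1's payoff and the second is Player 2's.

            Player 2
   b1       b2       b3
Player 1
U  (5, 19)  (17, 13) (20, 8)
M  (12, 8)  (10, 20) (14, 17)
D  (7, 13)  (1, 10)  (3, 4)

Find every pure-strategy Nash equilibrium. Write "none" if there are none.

No pure-strategy Nash equilibrium.

Player 1 against b1: payoffs 5, 12, 7 → best response M.
Player 1 against b2: payoffs 17, 10, 1 → best response U.
Player 1 against b3: payoffs 20, 14, 3 → best response U.
Player 2 against U: payoffs 19, 13, 8 → best response b1.
Player 2 against M: payoffs 8, 20, 17 → best response b2.
Player 2 against D: payoffs 13, 10, 4 → best response b1.
No profile is a mutual best response for all players.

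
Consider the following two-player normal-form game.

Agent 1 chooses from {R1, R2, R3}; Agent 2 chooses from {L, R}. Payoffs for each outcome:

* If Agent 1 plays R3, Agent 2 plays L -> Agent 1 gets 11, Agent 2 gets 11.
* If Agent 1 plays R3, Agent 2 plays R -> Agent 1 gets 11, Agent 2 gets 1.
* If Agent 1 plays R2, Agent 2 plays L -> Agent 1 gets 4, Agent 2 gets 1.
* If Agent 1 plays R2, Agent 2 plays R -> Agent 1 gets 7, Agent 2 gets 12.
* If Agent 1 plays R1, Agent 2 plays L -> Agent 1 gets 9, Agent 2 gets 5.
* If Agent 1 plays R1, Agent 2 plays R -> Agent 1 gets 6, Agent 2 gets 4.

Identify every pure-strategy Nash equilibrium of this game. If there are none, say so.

Check each profile: it is a Nash equilibrium iff no player can strictly gain by switching unilaterally.
(R1, L): Agent 1 can switch to R3 (9 → 11). Not NE.
(R1, R): Agent 1 can switch to R2 (6 → 7). Not NE.
(R2, L): Agent 1 can switch to R1 (4 → 9). Not NE.
(R2, R): Agent 1 can switch to R3 (7 → 11). Not NE.
(R3, L): Agent 1 gets 11, best alternative 9; Agent 2 gets 11, best alternative 1. No profitable deviation — NE.
(R3, R): Agent 2 can switch to L (1 → 11). Not NE.

The unique pure-strategy Nash equilibrium is (R3, L).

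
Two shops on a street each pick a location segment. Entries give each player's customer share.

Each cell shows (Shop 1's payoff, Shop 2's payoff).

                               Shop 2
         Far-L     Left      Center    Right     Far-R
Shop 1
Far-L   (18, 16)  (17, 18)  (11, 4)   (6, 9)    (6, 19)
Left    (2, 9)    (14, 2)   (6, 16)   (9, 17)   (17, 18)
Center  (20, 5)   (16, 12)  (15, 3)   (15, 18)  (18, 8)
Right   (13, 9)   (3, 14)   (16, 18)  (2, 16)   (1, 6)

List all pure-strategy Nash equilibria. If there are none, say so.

Pure-strategy Nash equilibria: (Center, Right), (Right, Center)

Shop 1 against Far-L: payoffs 18, 2, 20, 13 → best response Center.
Shop 1 against Left: payoffs 17, 14, 16, 3 → best response Far-L.
Shop 1 against Center: payoffs 11, 6, 15, 16 → best response Right.
Shop 1 against Right: payoffs 6, 9, 15, 2 → best response Center.
Shop 1 against Far-R: payoffs 6, 17, 18, 1 → best response Center.
Shop 2 against Far-L: payoffs 16, 18, 4, 9, 19 → best response Far-R.
Shop 2 against Left: payoffs 9, 2, 16, 17, 18 → best response Far-R.
Shop 2 against Center: payoffs 5, 12, 3, 18, 8 → best response Right.
Shop 2 against Right: payoffs 9, 14, 18, 16, 6 → best response Center.
Mutual best responses: (Center, Right); (Right, Center).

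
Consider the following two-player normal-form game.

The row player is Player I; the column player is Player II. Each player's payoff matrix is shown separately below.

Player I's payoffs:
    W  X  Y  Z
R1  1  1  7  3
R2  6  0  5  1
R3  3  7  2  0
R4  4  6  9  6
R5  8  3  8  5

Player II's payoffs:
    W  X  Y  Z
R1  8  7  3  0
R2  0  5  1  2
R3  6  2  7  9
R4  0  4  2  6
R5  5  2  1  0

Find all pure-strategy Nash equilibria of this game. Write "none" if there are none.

(R4, Z), (R5, W)

Player I against W: payoffs 1, 6, 3, 4, 8 → best response R5.
Player I against X: payoffs 1, 0, 7, 6, 3 → best response R3.
Player I against Y: payoffs 7, 5, 2, 9, 8 → best response R4.
Player I against Z: payoffs 3, 1, 0, 6, 5 → best response R4.
Player II against R1: payoffs 8, 7, 3, 0 → best response W.
Player II against R2: payoffs 0, 5, 1, 2 → best response X.
Player II against R3: payoffs 6, 2, 7, 9 → best response Z.
Player II against R4: payoffs 0, 4, 2, 6 → best response Z.
Player II against R5: payoffs 5, 2, 1, 0 → best response W.
Mutual best responses: (R4, Z); (R5, W).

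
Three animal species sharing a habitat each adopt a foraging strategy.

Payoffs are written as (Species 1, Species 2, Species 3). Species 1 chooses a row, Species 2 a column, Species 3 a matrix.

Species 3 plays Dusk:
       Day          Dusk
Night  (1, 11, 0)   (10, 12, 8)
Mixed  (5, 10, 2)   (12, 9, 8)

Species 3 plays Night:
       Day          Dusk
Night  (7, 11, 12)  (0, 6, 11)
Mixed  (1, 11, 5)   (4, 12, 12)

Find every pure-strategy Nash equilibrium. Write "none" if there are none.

(Night, Day, Dusk): Species 1 can switch to Mixed (1 → 5). Not NE.
(Night, Day, Night): Species 1 gets 7, best alternative 1; Species 2 gets 11, best alternative 6; Species 3 gets 12, best alternative 0. No profitable deviation — NE.
(Night, Dusk, Dusk): Species 1 can switch to Mixed (10 → 12). Not NE.
(Night, Dusk, Night): Species 1 can switch to Mixed (0 → 4). Not NE.
(Mixed, Day, Dusk): Species 3 can switch to Night (2 → 5). Not NE.
(Mixed, Day, Night): Species 1 can switch to Night (1 → 7). Not NE.
(Mixed, Dusk, Dusk): Species 2 can switch to Day (9 → 10). Not NE.
(Mixed, Dusk, Night): Species 1 gets 4, best alternative 0; Species 2 gets 12, best alternative 11; Species 3 gets 12, best alternative 8. No profitable deviation — NE.

Pure-strategy Nash equilibria: (Night, Day, Night) and (Mixed, Dusk, Night)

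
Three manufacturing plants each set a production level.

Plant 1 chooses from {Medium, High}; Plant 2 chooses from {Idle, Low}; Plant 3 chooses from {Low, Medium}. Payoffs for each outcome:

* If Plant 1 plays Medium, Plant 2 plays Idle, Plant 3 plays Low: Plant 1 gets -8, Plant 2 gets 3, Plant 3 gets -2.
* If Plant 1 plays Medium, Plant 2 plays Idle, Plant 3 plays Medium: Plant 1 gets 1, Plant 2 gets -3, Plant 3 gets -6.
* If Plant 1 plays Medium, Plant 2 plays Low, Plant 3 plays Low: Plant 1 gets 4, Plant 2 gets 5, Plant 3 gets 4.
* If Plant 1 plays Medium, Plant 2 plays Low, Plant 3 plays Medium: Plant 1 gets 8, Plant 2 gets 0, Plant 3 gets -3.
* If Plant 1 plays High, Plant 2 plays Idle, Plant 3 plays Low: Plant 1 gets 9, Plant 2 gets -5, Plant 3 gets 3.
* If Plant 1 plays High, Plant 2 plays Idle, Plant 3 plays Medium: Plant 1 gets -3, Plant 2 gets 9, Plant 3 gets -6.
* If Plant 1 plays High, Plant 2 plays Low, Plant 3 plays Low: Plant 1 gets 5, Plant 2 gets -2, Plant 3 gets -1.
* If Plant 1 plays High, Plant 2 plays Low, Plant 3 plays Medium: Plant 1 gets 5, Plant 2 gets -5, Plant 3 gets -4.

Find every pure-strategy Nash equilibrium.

Check each profile: it is a Nash equilibrium iff no player can strictly gain by switching unilaterally.
(Medium, Idle, Low): Plant 1 can switch to High (-8 → 9). Not NE.
(Medium, Idle, Medium): Plant 2 can switch to Low (-3 → 0). Not NE.
(Medium, Low, Low): Plant 1 can switch to High (4 → 5). Not NE.
(Medium, Low, Medium): Plant 3 can switch to Low (-3 → 4). Not NE.
(High, Idle, Low): Plant 2 can switch to Low (-5 → -2). Not NE.
(High, Idle, Medium): Plant 1 can switch to Medium (-3 → 1). Not NE.
(High, Low, Low): Plant 1 gets 5, best alternative 4; Plant 2 gets -2, best alternative -5; Plant 3 gets -1, best alternative -4. No profitable deviation — NE.
(High, Low, Medium): Plant 1 can switch to Medium (5 → 8). Not NE.

Pure NE: (High, Low, Low)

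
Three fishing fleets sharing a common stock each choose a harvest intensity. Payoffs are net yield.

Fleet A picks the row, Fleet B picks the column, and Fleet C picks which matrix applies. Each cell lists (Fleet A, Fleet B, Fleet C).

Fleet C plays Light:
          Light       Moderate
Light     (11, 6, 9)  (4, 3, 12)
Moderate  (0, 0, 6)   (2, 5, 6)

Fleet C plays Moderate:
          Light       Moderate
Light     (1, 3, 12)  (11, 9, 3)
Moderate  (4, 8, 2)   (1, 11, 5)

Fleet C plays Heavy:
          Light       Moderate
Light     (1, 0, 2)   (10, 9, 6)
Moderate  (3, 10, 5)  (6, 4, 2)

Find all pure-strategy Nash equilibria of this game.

(Light, Light, Light): Fleet C can switch to Moderate (9 → 12). Not NE.
(Light, Light, Moderate): Fleet A can switch to Moderate (1 → 4). Not NE.
(Light, Light, Heavy): Fleet A can switch to Moderate (1 → 3). Not NE.
(Light, Moderate, Light): Fleet B can switch to Light (3 → 6). Not NE.
(Light, Moderate, Moderate): Fleet C can switch to Light (3 → 12). Not NE.
(Light, Moderate, Heavy): Fleet C can switch to Light (6 → 12). Not NE.
(The remaining 6 profiles each have a profitable deviation by the same check.)

none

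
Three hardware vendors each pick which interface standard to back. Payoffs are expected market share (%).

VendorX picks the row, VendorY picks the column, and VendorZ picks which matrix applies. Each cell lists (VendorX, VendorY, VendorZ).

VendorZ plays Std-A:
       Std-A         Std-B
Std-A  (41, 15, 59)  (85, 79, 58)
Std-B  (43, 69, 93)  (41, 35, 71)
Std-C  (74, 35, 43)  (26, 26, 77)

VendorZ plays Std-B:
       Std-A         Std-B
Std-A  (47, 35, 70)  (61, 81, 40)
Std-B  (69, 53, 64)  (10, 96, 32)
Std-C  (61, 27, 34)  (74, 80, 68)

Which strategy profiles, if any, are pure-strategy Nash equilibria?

VendorX against (Std-A, Std-A): payoffs 41, 43, 74 → best response Std-C.
VendorX against (Std-A, Std-B): payoffs 47, 69, 61 → best response Std-B.
VendorX against (Std-B, Std-A): payoffs 85, 41, 26 → best response Std-A.
VendorX against (Std-B, Std-B): payoffs 61, 10, 74 → best response Std-C.
VendorY against (Std-A, Std-A): payoffs 15, 79 → best response Std-B.
VendorY against (Std-A, Std-B): payoffs 35, 81 → best response Std-B.
VendorY against (Std-B, Std-A): payoffs 69, 35 → best response Std-A.
VendorY against (Std-B, Std-B): payoffs 53, 96 → best response Std-B.
VendorY against (Std-C, Std-A): payoffs 35, 26 → best response Std-A.
VendorY against (Std-C, Std-B): payoffs 27, 80 → best response Std-B.
VendorZ against (Std-A, Std-A): payoffs 59, 70 → best response Std-B.
VendorZ against (Std-A, Std-B): payoffs 58, 40 → best response Std-A.
VendorZ against (Std-B, Std-A): payoffs 93, 64 → best response Std-A.
VendorZ against (Std-B, Std-B): payoffs 71, 32 → best response Std-A.
VendorZ against (Std-C, Std-A): payoffs 43, 34 → best response Std-A.
VendorZ against (Std-C, Std-B): payoffs 77, 68 → best response Std-A.
Mutual best responses: (Std-A, Std-B, Std-A); (Std-C, Std-A, Std-A).

The pure Nash equilibria are (Std-A, Std-B, Std-A), (Std-C, Std-A, Std-A).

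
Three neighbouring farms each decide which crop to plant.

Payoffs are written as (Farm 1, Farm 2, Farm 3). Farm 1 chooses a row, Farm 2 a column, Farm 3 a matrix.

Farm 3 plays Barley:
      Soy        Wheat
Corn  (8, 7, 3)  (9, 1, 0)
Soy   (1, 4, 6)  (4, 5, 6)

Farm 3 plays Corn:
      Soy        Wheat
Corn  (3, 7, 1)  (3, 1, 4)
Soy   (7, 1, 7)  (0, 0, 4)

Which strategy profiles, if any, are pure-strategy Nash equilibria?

For each strategy profile, look for a profitable unilateral deviation.
(Corn, Soy, Barley): Farm 1 gets 8, best alternative 1; Farm 2 gets 7, best alternative 1; Farm 3 gets 3, best alternative 1. No profitable deviation — NE.
(Corn, Soy, Corn): Farm 1 can switch to Soy (3 → 7). Not NE.
(Corn, Wheat, Barley): Farm 2 can switch to Soy (1 → 7). Not NE.
(Corn, Wheat, Corn): Farm 2 can switch to Soy (1 → 7). Not NE.
(Soy, Soy, Barley): Farm 1 can switch to Corn (1 → 8). Not NE.
(Soy, Soy, Corn): Farm 1 gets 7, best alternative 3; Farm 2 gets 1, best alternative 0; Farm 3 gets 7, best alternative 6. No profitable deviation — NE.
(Soy, Wheat, Barley): Farm 1 can switch to Corn (4 → 9). Not NE.
(Soy, Wheat, Corn): Farm 1 can switch to Corn (0 → 3). Not NE.

Pure-strategy Nash equilibria: (Corn, Soy, Barley) and (Soy, Soy, Corn)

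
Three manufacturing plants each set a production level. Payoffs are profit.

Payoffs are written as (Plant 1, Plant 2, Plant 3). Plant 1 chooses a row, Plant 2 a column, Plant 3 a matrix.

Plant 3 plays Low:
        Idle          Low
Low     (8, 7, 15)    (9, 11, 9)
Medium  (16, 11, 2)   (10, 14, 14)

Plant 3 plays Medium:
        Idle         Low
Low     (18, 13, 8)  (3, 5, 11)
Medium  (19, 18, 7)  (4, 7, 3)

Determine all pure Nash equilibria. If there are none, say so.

The pure Nash equilibria are (Medium, Idle, Medium) and (Medium, Low, Low).

(Low, Idle, Low): Plant 1 can switch to Medium (8 → 16). Not NE.
(Low, Idle, Medium): Plant 1 can switch to Medium (18 → 19). Not NE.
(Low, Low, Low): Plant 1 can switch to Medium (9 → 10). Not NE.
(Low, Low, Medium): Plant 1 can switch to Medium (3 → 4). Not NE.
(Medium, Idle, Low): Plant 2 can switch to Low (11 → 14). Not NE.
(Medium, Idle, Medium): Plant 1 gets 19, best alternative 18; Plant 2 gets 18, best alternative 7; Plant 3 gets 7, best alternative 2. No profitable deviation — NE.
(Medium, Low, Low): Plant 1 gets 10, best alternative 9; Plant 2 gets 14, best alternative 11; Plant 3 gets 14, best alternative 3. No profitable deviation — NE.
(Medium, Low, Medium): Plant 2 can switch to Idle (7 → 18). Not NE.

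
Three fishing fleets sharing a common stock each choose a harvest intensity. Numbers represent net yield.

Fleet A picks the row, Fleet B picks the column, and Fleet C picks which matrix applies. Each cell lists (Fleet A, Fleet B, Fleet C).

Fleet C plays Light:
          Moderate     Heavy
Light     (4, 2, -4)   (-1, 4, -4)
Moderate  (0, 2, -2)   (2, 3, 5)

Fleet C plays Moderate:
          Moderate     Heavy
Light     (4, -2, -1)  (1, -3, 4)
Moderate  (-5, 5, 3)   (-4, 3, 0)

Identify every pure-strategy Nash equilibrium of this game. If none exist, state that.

(Light, Moderate, Moderate), (Moderate, Heavy, Light)

Fleet A against (Moderate, Light): payoffs 4, 0 → best response Light.
Fleet A against (Moderate, Moderate): payoffs 4, -5 → best response Light.
Fleet A against (Heavy, Light): payoffs -1, 2 → best response Moderate.
Fleet A against (Heavy, Moderate): payoffs 1, -4 → best response Light.
Fleet B against (Light, Light): payoffs 2, 4 → best response Heavy.
Fleet B against (Light, Moderate): payoffs -2, -3 → best response Moderate.
Fleet B against (Moderate, Light): payoffs 2, 3 → best response Heavy.
Fleet B against (Moderate, Moderate): payoffs 5, 3 → best response Moderate.
Fleet C against (Light, Moderate): payoffs -4, -1 → best response Moderate.
Fleet C against (Light, Heavy): payoffs -4, 4 → best response Moderate.
Fleet C against (Moderate, Moderate): payoffs -2, 3 → best response Moderate.
Fleet C against (Moderate, Heavy): payoffs 5, 0 → best response Light.
Mutual best responses: (Light, Moderate, Moderate); (Moderate, Heavy, Light).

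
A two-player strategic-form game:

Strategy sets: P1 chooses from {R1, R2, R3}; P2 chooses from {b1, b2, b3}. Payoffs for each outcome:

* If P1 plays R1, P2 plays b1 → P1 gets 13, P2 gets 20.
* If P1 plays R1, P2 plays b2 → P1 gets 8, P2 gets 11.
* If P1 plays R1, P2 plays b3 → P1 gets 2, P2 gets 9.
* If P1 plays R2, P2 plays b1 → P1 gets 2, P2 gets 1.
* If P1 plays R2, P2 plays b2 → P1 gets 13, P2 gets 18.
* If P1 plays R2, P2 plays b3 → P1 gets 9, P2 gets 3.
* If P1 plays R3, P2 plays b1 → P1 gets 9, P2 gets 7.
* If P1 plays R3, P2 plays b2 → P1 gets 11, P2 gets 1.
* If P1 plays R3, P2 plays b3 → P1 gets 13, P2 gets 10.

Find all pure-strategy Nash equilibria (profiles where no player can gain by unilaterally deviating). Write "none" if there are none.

Pure-strategy Nash equilibria: (R1, b1); (R2, b2); (R3, b3)

P1 against b1: payoffs 13, 2, 9 → best response R1.
P1 against b2: payoffs 8, 13, 11 → best response R2.
P1 against b3: payoffs 2, 9, 13 → best response R3.
P2 against R1: payoffs 20, 11, 9 → best response b1.
P2 against R2: payoffs 1, 18, 3 → best response b2.
P2 against R3: payoffs 7, 1, 10 → best response b3.
Mutual best responses: (R1, b1); (R2, b2); (R3, b3).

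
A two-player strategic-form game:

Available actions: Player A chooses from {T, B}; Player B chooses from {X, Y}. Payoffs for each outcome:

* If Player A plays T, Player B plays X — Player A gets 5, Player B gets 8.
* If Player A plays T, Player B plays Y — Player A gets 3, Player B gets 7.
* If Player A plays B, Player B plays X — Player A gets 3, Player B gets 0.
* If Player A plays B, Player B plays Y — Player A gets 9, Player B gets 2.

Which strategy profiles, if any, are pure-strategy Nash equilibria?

The pure Nash equilibria are (T, X) and (B, Y).

(T, X): Player A gets 5, best alternative 3; Player B gets 8, best alternative 7. No profitable deviation — NE.
(T, Y): Player A can switch to B (3 → 9). Not NE.
(B, X): Player A can switch to T (3 → 5). Not NE.
(B, Y): Player A gets 9, best alternative 3; Player B gets 2, best alternative 0. No profitable deviation — NE.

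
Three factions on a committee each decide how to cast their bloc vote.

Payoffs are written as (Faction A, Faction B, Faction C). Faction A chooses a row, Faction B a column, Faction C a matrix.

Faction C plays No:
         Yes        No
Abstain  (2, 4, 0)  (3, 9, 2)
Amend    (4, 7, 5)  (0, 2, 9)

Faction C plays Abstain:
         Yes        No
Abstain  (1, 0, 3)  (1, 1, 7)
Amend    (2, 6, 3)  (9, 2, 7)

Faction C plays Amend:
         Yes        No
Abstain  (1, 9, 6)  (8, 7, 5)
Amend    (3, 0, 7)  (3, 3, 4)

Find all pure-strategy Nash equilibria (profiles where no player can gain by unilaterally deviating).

There is no pure-strategy Nash equilibrium.

(Abstain, Yes, No): Faction A can switch to Amend (2 → 4). Not NE.
(Abstain, Yes, Abstain): Faction A can switch to Amend (1 → 2). Not NE.
(Abstain, Yes, Amend): Faction A can switch to Amend (1 → 3). Not NE.
(Abstain, No, No): Faction C can switch to Abstain (2 → 7). Not NE.
(Abstain, No, Abstain): Faction A can switch to Amend (1 → 9). Not NE.
(Abstain, No, Amend): Faction B can switch to Yes (7 → 9). Not NE.
(Amend, Yes, No): Faction C can switch to Amend (5 → 7). Not NE.
(Amend, Yes, Abstain): Faction C can switch to No (3 → 5). Not NE.
(The remaining 4 profiles each have a profitable deviation by the same check.)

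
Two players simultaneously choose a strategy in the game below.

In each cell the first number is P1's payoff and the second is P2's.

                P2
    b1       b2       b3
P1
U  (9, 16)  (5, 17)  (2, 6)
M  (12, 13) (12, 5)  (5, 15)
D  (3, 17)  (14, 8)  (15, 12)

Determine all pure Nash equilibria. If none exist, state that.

This game has no pure Nash equilibrium.

P1 against b1: payoffs 9, 12, 3 → best response M.
P1 against b2: payoffs 5, 12, 14 → best response D.
P1 against b3: payoffs 2, 5, 15 → best response D.
P2 against U: payoffs 16, 17, 6 → best response b2.
P2 against M: payoffs 13, 5, 15 → best response b3.
P2 against D: payoffs 17, 8, 12 → best response b1.
No profile is a mutual best response for all players.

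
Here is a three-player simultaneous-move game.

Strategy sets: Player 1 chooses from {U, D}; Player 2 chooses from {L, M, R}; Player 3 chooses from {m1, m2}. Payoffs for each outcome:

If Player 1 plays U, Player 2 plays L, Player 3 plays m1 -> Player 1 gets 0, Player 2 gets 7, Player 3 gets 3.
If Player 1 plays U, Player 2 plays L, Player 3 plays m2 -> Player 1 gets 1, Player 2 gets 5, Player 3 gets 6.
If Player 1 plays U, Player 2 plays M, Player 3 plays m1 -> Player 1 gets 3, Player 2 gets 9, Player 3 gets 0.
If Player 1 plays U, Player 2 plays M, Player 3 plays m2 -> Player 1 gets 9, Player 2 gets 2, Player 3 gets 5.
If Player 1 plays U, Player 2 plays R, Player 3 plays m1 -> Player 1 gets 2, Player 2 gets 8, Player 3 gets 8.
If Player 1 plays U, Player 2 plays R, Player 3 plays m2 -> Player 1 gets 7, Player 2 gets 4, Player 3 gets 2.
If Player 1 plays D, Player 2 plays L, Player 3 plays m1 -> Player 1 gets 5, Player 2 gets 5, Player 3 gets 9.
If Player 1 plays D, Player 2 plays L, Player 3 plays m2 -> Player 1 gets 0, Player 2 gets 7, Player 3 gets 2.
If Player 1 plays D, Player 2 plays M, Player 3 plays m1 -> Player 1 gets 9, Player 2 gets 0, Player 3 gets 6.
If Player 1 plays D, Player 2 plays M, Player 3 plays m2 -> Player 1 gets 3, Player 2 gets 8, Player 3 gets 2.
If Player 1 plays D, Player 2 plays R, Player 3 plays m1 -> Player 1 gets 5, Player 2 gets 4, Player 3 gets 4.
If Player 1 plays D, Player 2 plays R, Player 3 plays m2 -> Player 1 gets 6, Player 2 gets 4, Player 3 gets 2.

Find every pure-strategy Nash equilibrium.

For each strategy profile, look for a profitable unilateral deviation.
(U, L, m1): Player 1 can switch to D (0 → 5). Not NE.
(U, L, m2): Player 1 gets 1, best alternative 0; Player 2 gets 5, best alternative 4; Player 3 gets 6, best alternative 3. No profitable deviation — NE.
(U, M, m1): Player 1 can switch to D (3 → 9). Not NE.
(U, M, m2): Player 2 can switch to L (2 → 5). Not NE.
(U, R, m1): Player 1 can switch to D (2 → 5). Not NE.
(U, R, m2): Player 2 can switch to L (4 → 5). Not NE.
(D, L, m1): Player 1 gets 5, best alternative 0; Player 2 gets 5, best alternative 4; Player 3 gets 9, best alternative 2. No profitable deviation — NE.
(D, L, m2): Player 1 can switch to U (0 → 1). Not NE.
(D, M, m1): Player 2 can switch to L (0 → 5). Not NE.
(D, M, m2): Player 1 can switch to U (3 → 9). Not NE.
(D, R, m1): Player 2 can switch to L (4 → 5). Not NE.
(D, R, m2): Player 1 can switch to U (6 → 7). Not NE.

(U, L, m2); (D, L, m1)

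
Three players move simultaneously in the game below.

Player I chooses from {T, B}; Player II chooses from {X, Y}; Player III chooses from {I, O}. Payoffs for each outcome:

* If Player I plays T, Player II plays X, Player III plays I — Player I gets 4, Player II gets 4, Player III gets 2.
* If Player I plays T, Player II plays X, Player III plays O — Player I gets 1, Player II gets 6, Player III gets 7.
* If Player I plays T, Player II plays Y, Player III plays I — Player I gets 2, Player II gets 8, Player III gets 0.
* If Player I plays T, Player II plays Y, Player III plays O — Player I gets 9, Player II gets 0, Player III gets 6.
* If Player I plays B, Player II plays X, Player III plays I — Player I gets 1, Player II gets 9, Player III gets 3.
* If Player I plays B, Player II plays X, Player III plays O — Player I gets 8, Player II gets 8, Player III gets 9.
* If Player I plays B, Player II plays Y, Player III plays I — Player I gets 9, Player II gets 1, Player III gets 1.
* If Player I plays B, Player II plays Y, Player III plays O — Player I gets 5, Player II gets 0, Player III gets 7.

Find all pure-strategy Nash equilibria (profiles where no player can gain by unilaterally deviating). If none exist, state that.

Pure NE: (B, X, O)

(T, X, I): Player II can switch to Y (4 → 8). Not NE.
(T, X, O): Player I can switch to B (1 → 8). Not NE.
(T, Y, I): Player I can switch to B (2 → 9). Not NE.
(T, Y, O): Player II can switch to X (0 → 6). Not NE.
(B, X, I): Player I can switch to T (1 → 4). Not NE.
(B, X, O): Player I gets 8, best alternative 1; Player II gets 8, best alternative 0; Player III gets 9, best alternative 3. No profitable deviation — NE.
(B, Y, I): Player II can switch to X (1 → 9). Not NE.
(The remaining 1 profile has a profitable deviation by the same check.)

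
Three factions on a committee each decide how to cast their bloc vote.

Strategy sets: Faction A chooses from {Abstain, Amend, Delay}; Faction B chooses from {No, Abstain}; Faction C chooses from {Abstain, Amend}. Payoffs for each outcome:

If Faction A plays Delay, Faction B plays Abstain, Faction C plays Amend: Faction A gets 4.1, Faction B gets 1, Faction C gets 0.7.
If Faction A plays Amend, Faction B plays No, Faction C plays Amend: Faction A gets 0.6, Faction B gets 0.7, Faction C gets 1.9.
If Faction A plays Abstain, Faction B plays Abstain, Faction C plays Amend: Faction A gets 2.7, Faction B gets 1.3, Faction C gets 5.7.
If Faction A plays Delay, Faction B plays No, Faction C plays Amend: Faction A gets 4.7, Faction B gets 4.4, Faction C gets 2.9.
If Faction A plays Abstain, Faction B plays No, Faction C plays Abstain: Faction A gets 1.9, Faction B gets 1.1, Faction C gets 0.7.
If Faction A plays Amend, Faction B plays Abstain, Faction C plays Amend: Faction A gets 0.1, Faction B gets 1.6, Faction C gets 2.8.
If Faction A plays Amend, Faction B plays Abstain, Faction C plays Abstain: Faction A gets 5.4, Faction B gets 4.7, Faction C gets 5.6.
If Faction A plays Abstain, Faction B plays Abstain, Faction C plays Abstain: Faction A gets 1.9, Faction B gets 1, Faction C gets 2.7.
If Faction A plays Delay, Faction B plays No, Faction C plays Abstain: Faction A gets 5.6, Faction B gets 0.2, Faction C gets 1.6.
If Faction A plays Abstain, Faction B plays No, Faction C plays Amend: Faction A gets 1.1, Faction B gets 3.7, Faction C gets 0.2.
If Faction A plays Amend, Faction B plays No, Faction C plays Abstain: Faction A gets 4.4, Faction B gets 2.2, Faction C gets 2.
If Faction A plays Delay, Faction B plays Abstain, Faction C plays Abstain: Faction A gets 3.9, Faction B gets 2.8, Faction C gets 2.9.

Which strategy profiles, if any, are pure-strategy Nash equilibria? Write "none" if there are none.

Pure-strategy Nash equilibria: (Amend, Abstain, Abstain); (Delay, No, Amend)

Faction A against (No, Abstain): payoffs 1.9, 4.4, 5.6 → best response Delay.
Faction A against (No, Amend): payoffs 1.1, 0.6, 4.7 → best response Delay.
Faction A against (Abstain, Abstain): payoffs 1.9, 5.4, 3.9 → best response Amend.
Faction A against (Abstain, Amend): payoffs 2.7, 0.1, 4.1 → best response Delay.
Faction B against (Abstain, Abstain): payoffs 1.1, 1 → best response No.
Faction B against (Abstain, Amend): payoffs 3.7, 1.3 → best response No.
Faction B against (Amend, Abstain): payoffs 2.2, 4.7 → best response Abstain.
Faction B against (Amend, Amend): payoffs 0.7, 1.6 → best response Abstain.
Faction B against (Delay, Abstain): payoffs 0.2, 2.8 → best response Abstain.
Faction B against (Delay, Amend): payoffs 4.4, 1 → best response No.
Faction C against (Abstain, No): payoffs 0.7, 0.2 → best response Abstain.
Faction C against (Abstain, Abstain): payoffs 2.7, 5.7 → best response Amend.
Faction C against (Amend, No): payoffs 2, 1.9 → best response Abstain.
Faction C against (Amend, Abstain): payoffs 5.6, 2.8 → best response Abstain.
Faction C against (Delay, No): payoffs 1.6, 2.9 → best response Amend.
Faction C against (Delay, Abstain): payoffs 2.9, 0.7 → best response Abstain.
Mutual best responses: (Amend, Abstain, Abstain); (Delay, No, Amend).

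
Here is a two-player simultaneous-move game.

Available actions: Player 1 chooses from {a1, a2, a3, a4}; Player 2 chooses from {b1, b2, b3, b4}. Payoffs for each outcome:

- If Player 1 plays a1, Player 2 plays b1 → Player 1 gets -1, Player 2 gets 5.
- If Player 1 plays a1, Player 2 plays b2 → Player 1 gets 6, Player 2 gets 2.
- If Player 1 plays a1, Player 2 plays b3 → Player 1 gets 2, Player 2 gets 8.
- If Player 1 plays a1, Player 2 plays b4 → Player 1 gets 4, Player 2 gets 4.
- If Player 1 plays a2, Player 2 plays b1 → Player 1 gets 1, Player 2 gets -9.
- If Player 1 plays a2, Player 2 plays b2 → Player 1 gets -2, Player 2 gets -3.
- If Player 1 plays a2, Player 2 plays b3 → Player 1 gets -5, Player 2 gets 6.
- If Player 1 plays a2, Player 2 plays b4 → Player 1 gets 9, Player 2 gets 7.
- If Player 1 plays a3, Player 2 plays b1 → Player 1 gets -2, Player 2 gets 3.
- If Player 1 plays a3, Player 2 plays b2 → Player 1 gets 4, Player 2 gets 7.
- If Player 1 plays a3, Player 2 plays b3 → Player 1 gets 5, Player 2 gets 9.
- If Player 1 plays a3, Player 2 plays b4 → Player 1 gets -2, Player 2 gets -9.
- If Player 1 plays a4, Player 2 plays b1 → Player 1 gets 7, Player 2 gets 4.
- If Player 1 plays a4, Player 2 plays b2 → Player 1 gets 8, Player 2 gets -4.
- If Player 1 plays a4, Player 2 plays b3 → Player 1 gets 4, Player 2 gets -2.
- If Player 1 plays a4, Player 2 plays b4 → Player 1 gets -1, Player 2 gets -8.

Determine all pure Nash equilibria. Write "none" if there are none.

Pure-strategy Nash equilibria: (a2, b4); (a3, b3); (a4, b1)

(a1, b1): Player 1 can switch to a2 (-1 → 1). Not NE.
(a1, b2): Player 1 can switch to a4 (6 → 8). Not NE.
(a1, b3): Player 1 can switch to a3 (2 → 5). Not NE.
(a1, b4): Player 1 can switch to a2 (4 → 9). Not NE.
(a2, b1): Player 1 can switch to a4 (1 → 7). Not NE.
(a2, b2): Player 1 can switch to a1 (-2 → 6). Not NE.
(a2, b3): Player 1 can switch to a1 (-5 → 2). Not NE.
(a2, b4): Player 1 gets 9, best alternative 4; Player 2 gets 7, best alternative 6. No profitable deviation — NE.
(a3, b1): Player 1 can switch to a1 (-2 → -1). Not NE.
(a3, b2): Player 1 can switch to a1 (4 → 6). Not NE.
(a3, b3): Player 1 gets 5, best alternative 4; Player 2 gets 9, best alternative 7. No profitable deviation — NE.
(a3, b4): Player 1 can switch to a1 (-2 → 4). Not NE.
(a4, b1): Player 1 gets 7, best alternative 1; Player 2 gets 4, best alternative -2. No profitable deviation — NE.
(a4, b2): Player 2 can switch to b1 (-4 → 4). Not NE.
(a4, b3): Player 1 can switch to a3 (4 → 5). Not NE.
(The remaining 1 profile has a profitable deviation by the same check.)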